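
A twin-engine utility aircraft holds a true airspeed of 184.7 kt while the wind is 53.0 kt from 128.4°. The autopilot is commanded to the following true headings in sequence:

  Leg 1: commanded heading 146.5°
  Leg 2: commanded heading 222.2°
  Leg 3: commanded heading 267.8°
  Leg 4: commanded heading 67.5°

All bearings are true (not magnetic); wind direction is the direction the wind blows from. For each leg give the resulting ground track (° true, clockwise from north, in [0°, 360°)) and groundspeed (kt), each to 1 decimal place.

Leg 1: track=153.5°, groundspeed=135.3 kt
Leg 2: track=237.9°, groundspeed=195.5 kt
Leg 3: track=276.5°, groundspeed=227.6 kt
Leg 4: track=51.3°, groundspeed=165.5 kt

Leg 1: heading 146.5°; drift +7.0° → track 153.5°, groundspeed 135.3 kt
Leg 2: heading 222.2°; drift +15.7° → track 237.9°, groundspeed 195.5 kt
Leg 3: heading 267.8°; drift +8.7° → track 276.5°, groundspeed 227.6 kt
Leg 4: heading 67.5°; drift -16.2° → track 51.3°, groundspeed 165.5 kt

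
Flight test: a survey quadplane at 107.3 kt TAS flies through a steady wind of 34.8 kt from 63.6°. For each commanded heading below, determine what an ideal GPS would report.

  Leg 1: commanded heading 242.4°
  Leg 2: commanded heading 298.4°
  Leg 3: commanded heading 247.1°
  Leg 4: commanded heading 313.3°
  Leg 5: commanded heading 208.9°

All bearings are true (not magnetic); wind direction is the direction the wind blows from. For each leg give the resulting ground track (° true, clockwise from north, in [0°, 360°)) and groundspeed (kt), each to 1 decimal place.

Leg 1: heading 242.4°; drift +0.3° → track 242.7°, groundspeed 142.1 kt
Leg 2: heading 298.4°; drift -12.6° → track 285.8°, groundspeed 130.5 kt
Leg 3: heading 247.1°; drift -0.9° → track 246.2°, groundspeed 142.1 kt
Leg 4: heading 313.3°; drift -15.3° → track 298.0°, groundspeed 123.8 kt
Leg 5: heading 208.9°; drift +8.3° → track 217.2°, groundspeed 137.3 kt

Leg 1: track=242.7°, groundspeed=142.1 kt
Leg 2: track=285.8°, groundspeed=130.5 kt
Leg 3: track=246.2°, groundspeed=142.1 kt
Leg 4: track=298.0°, groundspeed=123.8 kt
Leg 5: track=217.2°, groundspeed=137.3 kt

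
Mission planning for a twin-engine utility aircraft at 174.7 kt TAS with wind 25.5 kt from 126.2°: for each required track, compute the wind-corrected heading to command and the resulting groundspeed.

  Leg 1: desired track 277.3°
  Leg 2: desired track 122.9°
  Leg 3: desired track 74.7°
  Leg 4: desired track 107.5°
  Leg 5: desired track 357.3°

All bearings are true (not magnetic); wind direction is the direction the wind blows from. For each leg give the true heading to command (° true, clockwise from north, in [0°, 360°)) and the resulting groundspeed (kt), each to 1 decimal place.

Leg 1: desired track 277.3°; wind correction -4.0° → command heading 273.3°, groundspeed 196.6 kt
Leg 2: desired track 122.9°; wind correction +0.5° → command heading 123.4°, groundspeed 149.2 kt
Leg 3: desired track 74.7°; wind correction +6.6° → command heading 81.3°, groundspeed 157.7 kt
Leg 4: desired track 107.5°; wind correction +2.7° → command heading 110.2°, groundspeed 150.4 kt
Leg 5: desired track 357.3°; wind correction +6.5° → command heading 3.8°, groundspeed 189.6 kt

Leg 1: heading=273.3°, groundspeed=196.6 kt
Leg 2: heading=123.4°, groundspeed=149.2 kt
Leg 3: heading=81.3°, groundspeed=157.7 kt
Leg 4: heading=110.2°, groundspeed=150.4 kt
Leg 5: heading=3.8°, groundspeed=189.6 kt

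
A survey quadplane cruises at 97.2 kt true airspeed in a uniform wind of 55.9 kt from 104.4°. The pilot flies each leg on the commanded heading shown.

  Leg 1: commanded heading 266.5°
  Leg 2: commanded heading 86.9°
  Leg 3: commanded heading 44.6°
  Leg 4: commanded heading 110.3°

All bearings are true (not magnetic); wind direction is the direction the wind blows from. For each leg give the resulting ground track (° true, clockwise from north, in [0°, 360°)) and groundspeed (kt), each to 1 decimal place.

Leg 1: track=273.0°, groundspeed=151.4 kt
Leg 2: track=65.9°, groundspeed=47.0 kt
Leg 3: track=9.6°, groundspeed=84.3 kt
Leg 4: track=118.2°, groundspeed=42.0 kt

Leg 1: heading 266.5°; drift +6.5° → track 273.0°, groundspeed 151.4 kt
Leg 2: heading 86.9°; drift -21.0° → track 65.9°, groundspeed 47.0 kt
Leg 3: heading 44.6°; drift -35.0° → track 9.6°, groundspeed 84.3 kt
Leg 4: heading 110.3°; drift +7.9° → track 118.2°, groundspeed 42.0 kt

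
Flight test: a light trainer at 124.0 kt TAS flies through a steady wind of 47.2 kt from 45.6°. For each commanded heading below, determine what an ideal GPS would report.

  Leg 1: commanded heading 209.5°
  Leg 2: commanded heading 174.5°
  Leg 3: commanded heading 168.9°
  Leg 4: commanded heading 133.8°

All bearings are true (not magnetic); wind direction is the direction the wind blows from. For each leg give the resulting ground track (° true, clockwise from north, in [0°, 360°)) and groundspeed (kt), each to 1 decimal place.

Leg 1: track=213.9°, groundspeed=169.9 kt
Leg 2: track=187.9°, groundspeed=158.0 kt
Leg 3: track=183.6°, groundspeed=155.0 kt
Leg 4: track=154.9°, groundspeed=131.3 kt

Leg 1: heading 209.5°; drift +4.4° → track 213.9°, groundspeed 169.9 kt
Leg 2: heading 174.5°; drift +13.4° → track 187.9°, groundspeed 158.0 kt
Leg 3: heading 168.9°; drift +14.7° → track 183.6°, groundspeed 155.0 kt
Leg 4: heading 133.8°; drift +21.1° → track 154.9°, groundspeed 131.3 kt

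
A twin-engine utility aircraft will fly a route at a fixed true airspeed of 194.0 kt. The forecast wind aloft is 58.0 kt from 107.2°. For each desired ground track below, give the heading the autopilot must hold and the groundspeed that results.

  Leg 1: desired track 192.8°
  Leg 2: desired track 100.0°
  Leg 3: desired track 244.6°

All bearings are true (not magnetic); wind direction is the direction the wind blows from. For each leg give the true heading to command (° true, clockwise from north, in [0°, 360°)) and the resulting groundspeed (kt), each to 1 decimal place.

Leg 1: desired track 192.8°; wind correction -17.3° → command heading 175.5°, groundspeed 180.7 kt
Leg 2: desired track 100.0°; wind correction +2.1° → command heading 102.1°, groundspeed 136.3 kt
Leg 3: desired track 244.6°; wind correction -11.7° → command heading 232.9°, groundspeed 232.7 kt

Leg 1: heading=175.5°, groundspeed=180.7 kt
Leg 2: heading=102.1°, groundspeed=136.3 kt
Leg 3: heading=232.9°, groundspeed=232.7 kt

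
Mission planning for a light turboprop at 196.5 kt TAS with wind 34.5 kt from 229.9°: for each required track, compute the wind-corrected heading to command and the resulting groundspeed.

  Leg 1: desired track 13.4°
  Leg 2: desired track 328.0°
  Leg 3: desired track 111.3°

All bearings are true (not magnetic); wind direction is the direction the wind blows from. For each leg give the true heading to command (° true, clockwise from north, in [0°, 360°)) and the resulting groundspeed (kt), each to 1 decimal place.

Leg 1: heading=7.4°, groundspeed=223.2 kt
Leg 2: heading=318.0°, groundspeed=198.4 kt
Leg 3: heading=120.2°, groundspeed=210.7 kt

Leg 1: desired track 13.4°; wind correction -6.0° → command heading 7.4°, groundspeed 223.2 kt
Leg 2: desired track 328.0°; wind correction -10.0° → command heading 318.0°, groundspeed 198.4 kt
Leg 3: desired track 111.3°; wind correction +8.9° → command heading 120.2°, groundspeed 210.7 kt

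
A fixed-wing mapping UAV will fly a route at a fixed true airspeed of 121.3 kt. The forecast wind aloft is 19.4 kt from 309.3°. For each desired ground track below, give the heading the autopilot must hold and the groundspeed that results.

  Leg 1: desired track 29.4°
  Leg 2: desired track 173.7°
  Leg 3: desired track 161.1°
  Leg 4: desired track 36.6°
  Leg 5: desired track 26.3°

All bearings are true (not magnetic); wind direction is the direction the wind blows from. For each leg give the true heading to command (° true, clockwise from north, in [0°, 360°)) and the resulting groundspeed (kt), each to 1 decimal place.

Leg 1: heading=20.3°, groundspeed=116.4 kt
Leg 2: heading=180.1°, groundspeed=134.4 kt
Leg 3: heading=165.9°, groundspeed=137.4 kt
Leg 4: heading=27.4°, groundspeed=118.8 kt
Leg 5: heading=17.3°, groundspeed=115.5 kt

Leg 1: desired track 29.4°; wind correction -9.1° → command heading 20.3°, groundspeed 116.4 kt
Leg 2: desired track 173.7°; wind correction +6.4° → command heading 180.1°, groundspeed 134.4 kt
Leg 3: desired track 161.1°; wind correction +4.8° → command heading 165.9°, groundspeed 137.4 kt
Leg 4: desired track 36.6°; wind correction -9.2° → command heading 27.4°, groundspeed 118.8 kt
Leg 5: desired track 26.3°; wind correction -9.0° → command heading 17.3°, groundspeed 115.5 kt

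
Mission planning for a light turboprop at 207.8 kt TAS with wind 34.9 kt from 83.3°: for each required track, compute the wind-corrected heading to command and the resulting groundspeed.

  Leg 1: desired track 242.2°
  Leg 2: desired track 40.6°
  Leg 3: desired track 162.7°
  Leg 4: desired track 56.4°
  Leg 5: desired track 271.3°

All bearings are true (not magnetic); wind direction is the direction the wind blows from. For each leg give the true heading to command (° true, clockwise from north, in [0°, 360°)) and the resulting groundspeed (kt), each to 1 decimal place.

Leg 1: desired track 242.2°; wind correction -3.5° → command heading 238.7°, groundspeed 240.0 kt
Leg 2: desired track 40.6°; wind correction +6.5° → command heading 47.1°, groundspeed 180.8 kt
Leg 3: desired track 162.7°; wind correction -9.5° → command heading 153.2°, groundspeed 198.5 kt
Leg 4: desired track 56.4°; wind correction +4.4° → command heading 60.8°, groundspeed 176.1 kt
Leg 5: desired track 271.3°; wind correction +1.3° → command heading 272.6°, groundspeed 242.3 kt

Leg 1: heading=238.7°, groundspeed=240.0 kt
Leg 2: heading=47.1°, groundspeed=180.8 kt
Leg 3: heading=153.2°, groundspeed=198.5 kt
Leg 4: heading=60.8°, groundspeed=176.1 kt
Leg 5: heading=272.6°, groundspeed=242.3 kt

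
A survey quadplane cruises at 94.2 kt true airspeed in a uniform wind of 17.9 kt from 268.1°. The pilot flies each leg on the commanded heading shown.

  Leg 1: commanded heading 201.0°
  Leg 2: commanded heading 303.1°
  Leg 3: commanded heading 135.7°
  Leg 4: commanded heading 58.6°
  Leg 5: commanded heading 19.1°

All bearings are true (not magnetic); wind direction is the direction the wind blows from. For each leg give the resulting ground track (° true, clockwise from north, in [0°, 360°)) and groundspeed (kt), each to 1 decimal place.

Leg 1: heading 201.0°; drift -10.7° → track 190.3°, groundspeed 88.8 kt
Leg 2: heading 303.1°; drift +7.4° → track 310.5°, groundspeed 80.2 kt
Leg 3: heading 135.7°; drift -7.1° → track 128.6°, groundspeed 107.1 kt
Leg 4: heading 58.6°; drift +4.6° → track 63.2°, groundspeed 110.1 kt
Leg 5: heading 19.1°; drift +9.4° → track 28.5°, groundspeed 102.0 kt

Leg 1: track=190.3°, groundspeed=88.8 kt
Leg 2: track=310.5°, groundspeed=80.2 kt
Leg 3: track=128.6°, groundspeed=107.1 kt
Leg 4: track=63.2°, groundspeed=110.1 kt
Leg 5: track=28.5°, groundspeed=102.0 kt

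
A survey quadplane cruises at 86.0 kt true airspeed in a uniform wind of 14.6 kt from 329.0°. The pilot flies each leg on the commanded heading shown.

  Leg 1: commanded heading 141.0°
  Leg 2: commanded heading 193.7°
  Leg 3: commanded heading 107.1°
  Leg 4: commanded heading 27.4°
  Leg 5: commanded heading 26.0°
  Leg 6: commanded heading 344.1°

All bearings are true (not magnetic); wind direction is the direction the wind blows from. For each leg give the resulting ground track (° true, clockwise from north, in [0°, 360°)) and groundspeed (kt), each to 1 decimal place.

Leg 1: track=142.2°, groundspeed=100.5 kt
Leg 2: track=187.6°, groundspeed=96.9 kt
Leg 3: track=112.8°, groundspeed=97.4 kt
Leg 4: track=36.4°, groundspeed=79.3 kt
Leg 5: track=34.9°, groundspeed=79.0 kt
Leg 6: track=347.1°, groundspeed=72.0 kt

Leg 1: heading 141.0°; drift +1.2° → track 142.2°, groundspeed 100.5 kt
Leg 2: heading 193.7°; drift -6.1° → track 187.6°, groundspeed 96.9 kt
Leg 3: heading 107.1°; drift +5.7° → track 112.8°, groundspeed 97.4 kt
Leg 4: heading 27.4°; drift +9.0° → track 36.4°, groundspeed 79.3 kt
Leg 5: heading 26.0°; drift +8.9° → track 34.9°, groundspeed 79.0 kt
Leg 6: heading 344.1°; drift +3.0° → track 347.1°, groundspeed 72.0 kt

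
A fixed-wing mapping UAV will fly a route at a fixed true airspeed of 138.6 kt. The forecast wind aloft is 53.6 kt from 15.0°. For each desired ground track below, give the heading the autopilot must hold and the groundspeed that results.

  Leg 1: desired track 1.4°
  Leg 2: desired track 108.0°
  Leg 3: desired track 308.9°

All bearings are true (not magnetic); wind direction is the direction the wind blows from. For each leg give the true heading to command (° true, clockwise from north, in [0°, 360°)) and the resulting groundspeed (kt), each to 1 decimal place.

Leg 1: desired track 1.4°; wind correction +5.2° → command heading 6.6°, groundspeed 85.9 kt
Leg 2: desired track 108.0°; wind correction -22.7° → command heading 85.3°, groundspeed 130.7 kt
Leg 3: desired track 308.9°; wind correction +20.7° → command heading 329.6°, groundspeed 107.9 kt

Leg 1: heading=6.6°, groundspeed=85.9 kt
Leg 2: heading=85.3°, groundspeed=130.7 kt
Leg 3: heading=329.6°, groundspeed=107.9 kt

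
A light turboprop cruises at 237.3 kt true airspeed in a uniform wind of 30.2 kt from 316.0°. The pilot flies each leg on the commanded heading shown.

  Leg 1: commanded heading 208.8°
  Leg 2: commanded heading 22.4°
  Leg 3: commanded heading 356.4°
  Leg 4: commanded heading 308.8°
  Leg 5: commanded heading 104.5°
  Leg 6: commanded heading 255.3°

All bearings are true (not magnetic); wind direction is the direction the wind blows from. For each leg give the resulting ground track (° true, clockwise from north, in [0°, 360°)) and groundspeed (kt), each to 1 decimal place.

Leg 1: track=202.1°, groundspeed=247.9 kt
Leg 2: track=29.4°, groundspeed=226.9 kt
Leg 3: track=1.6°, groundspeed=215.2 kt
Leg 4: track=307.8°, groundspeed=207.4 kt
Leg 5: track=107.9°, groundspeed=263.5 kt
Leg 6: track=248.6°, groundspeed=224.1 kt

Leg 1: heading 208.8°; drift -6.7° → track 202.1°, groundspeed 247.9 kt
Leg 2: heading 22.4°; drift +7.0° → track 29.4°, groundspeed 226.9 kt
Leg 3: heading 356.4°; drift +5.2° → track 1.6°, groundspeed 215.2 kt
Leg 4: heading 308.8°; drift -1.0° → track 307.8°, groundspeed 207.4 kt
Leg 5: heading 104.5°; drift +3.4° → track 107.9°, groundspeed 263.5 kt
Leg 6: heading 255.3°; drift -6.7° → track 248.6°, groundspeed 224.1 kt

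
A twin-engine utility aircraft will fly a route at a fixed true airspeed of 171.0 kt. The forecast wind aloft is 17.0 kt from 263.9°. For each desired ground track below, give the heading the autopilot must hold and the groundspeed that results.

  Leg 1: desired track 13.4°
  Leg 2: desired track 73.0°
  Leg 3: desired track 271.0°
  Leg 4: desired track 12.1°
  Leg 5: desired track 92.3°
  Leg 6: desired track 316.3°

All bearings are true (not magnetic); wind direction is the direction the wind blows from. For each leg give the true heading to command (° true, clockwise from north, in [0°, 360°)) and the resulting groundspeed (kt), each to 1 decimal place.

Leg 1: heading=8.0°, groundspeed=175.9 kt
Leg 2: heading=71.9°, groundspeed=187.7 kt
Leg 3: heading=270.3°, groundspeed=154.1 kt
Leg 4: heading=6.7°, groundspeed=175.5 kt
Leg 5: heading=93.1°, groundspeed=187.8 kt
Leg 6: heading=311.8°, groundspeed=160.1 kt

Leg 1: desired track 13.4°; wind correction -5.4° → command heading 8.0°, groundspeed 175.9 kt
Leg 2: desired track 73.0°; wind correction -1.1° → command heading 71.9°, groundspeed 187.7 kt
Leg 3: desired track 271.0°; wind correction -0.7° → command heading 270.3°, groundspeed 154.1 kt
Leg 4: desired track 12.1°; wind correction -5.4° → command heading 6.7°, groundspeed 175.5 kt
Leg 5: desired track 92.3°; wind correction +0.8° → command heading 93.1°, groundspeed 187.8 kt
Leg 6: desired track 316.3°; wind correction -4.5° → command heading 311.8°, groundspeed 160.1 kt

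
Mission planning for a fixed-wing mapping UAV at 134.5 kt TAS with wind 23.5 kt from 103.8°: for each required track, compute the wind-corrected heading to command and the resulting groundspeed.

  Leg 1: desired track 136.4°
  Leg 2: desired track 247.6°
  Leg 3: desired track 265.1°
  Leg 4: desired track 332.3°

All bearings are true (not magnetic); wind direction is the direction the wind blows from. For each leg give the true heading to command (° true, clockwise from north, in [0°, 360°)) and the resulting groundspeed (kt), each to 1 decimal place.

Leg 1: heading=131.0°, groundspeed=114.1 kt
Leg 2: heading=241.7°, groundspeed=152.7 kt
Leg 3: heading=261.9°, groundspeed=156.5 kt
Leg 4: heading=339.8°, groundspeed=148.9 kt

Leg 1: desired track 136.4°; wind correction -5.4° → command heading 131.0°, groundspeed 114.1 kt
Leg 2: desired track 247.6°; wind correction -5.9° → command heading 241.7°, groundspeed 152.7 kt
Leg 3: desired track 265.1°; wind correction -3.2° → command heading 261.9°, groundspeed 156.5 kt
Leg 4: desired track 332.3°; wind correction +7.5° → command heading 339.8°, groundspeed 148.9 kt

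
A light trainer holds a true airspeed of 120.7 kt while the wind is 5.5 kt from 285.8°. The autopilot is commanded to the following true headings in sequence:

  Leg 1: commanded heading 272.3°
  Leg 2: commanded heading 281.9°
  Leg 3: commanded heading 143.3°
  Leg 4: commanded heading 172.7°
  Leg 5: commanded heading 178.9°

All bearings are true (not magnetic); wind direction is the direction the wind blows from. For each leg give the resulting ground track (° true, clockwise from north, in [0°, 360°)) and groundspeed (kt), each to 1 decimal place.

Leg 1: heading 272.3°; drift -0.6° → track 271.7°, groundspeed 115.4 kt
Leg 2: heading 281.9°; drift -0.2° → track 281.7°, groundspeed 115.2 kt
Leg 3: heading 143.3°; drift -1.5° → track 141.8°, groundspeed 125.1 kt
Leg 4: heading 172.7°; drift -2.4° → track 170.3°, groundspeed 123.0 kt
Leg 5: heading 178.9°; drift -2.5° → track 176.4°, groundspeed 122.4 kt

Leg 1: track=271.7°, groundspeed=115.4 kt
Leg 2: track=281.7°, groundspeed=115.2 kt
Leg 3: track=141.8°, groundspeed=125.1 kt
Leg 4: track=170.3°, groundspeed=123.0 kt
Leg 5: track=176.4°, groundspeed=122.4 kt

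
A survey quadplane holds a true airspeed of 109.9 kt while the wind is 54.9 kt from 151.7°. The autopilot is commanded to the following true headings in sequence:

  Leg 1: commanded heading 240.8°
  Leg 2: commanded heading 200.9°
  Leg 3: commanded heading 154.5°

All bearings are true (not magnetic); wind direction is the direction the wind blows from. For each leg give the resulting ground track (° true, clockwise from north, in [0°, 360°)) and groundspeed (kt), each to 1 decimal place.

Leg 1: track=267.5°, groundspeed=122.1 kt
Leg 2: track=230.2°, groundspeed=84.9 kt
Leg 3: track=157.3°, groundspeed=55.1 kt

Leg 1: heading 240.8°; drift +26.7° → track 267.5°, groundspeed 122.1 kt
Leg 2: heading 200.9°; drift +29.3° → track 230.2°, groundspeed 84.9 kt
Leg 3: heading 154.5°; drift +2.8° → track 157.3°, groundspeed 55.1 kt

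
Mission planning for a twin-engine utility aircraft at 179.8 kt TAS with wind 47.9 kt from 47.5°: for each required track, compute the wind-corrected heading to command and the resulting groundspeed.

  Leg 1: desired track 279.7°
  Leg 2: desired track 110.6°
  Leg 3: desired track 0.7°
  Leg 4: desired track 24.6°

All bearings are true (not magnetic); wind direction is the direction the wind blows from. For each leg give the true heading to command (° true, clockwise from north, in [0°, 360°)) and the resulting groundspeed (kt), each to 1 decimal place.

Leg 1: desired track 279.7°; wind correction +12.2° → command heading 291.9°, groundspeed 205.1 kt
Leg 2: desired track 110.6°; wind correction -13.7° → command heading 96.9°, groundspeed 153.0 kt
Leg 3: desired track 0.7°; wind correction +11.2° → command heading 11.9°, groundspeed 143.6 kt
Leg 4: desired track 24.6°; wind correction +6.0° → command heading 30.6°, groundspeed 134.7 kt

Leg 1: heading=291.9°, groundspeed=205.1 kt
Leg 2: heading=96.9°, groundspeed=153.0 kt
Leg 3: heading=11.9°, groundspeed=143.6 kt
Leg 4: heading=30.6°, groundspeed=134.7 kt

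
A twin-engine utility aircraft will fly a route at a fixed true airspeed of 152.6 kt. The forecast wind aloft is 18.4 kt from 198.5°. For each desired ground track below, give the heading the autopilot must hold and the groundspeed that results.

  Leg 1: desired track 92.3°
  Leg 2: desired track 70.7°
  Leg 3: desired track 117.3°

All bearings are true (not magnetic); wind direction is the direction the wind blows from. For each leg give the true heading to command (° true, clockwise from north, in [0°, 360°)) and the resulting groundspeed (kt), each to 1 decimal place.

Leg 1: heading=98.9°, groundspeed=156.7 kt
Leg 2: heading=76.2°, groundspeed=163.2 kt
Leg 3: heading=124.1°, groundspeed=148.7 kt

Leg 1: desired track 92.3°; wind correction +6.6° → command heading 98.9°, groundspeed 156.7 kt
Leg 2: desired track 70.7°; wind correction +5.5° → command heading 76.2°, groundspeed 163.2 kt
Leg 3: desired track 117.3°; wind correction +6.8° → command heading 124.1°, groundspeed 148.7 kt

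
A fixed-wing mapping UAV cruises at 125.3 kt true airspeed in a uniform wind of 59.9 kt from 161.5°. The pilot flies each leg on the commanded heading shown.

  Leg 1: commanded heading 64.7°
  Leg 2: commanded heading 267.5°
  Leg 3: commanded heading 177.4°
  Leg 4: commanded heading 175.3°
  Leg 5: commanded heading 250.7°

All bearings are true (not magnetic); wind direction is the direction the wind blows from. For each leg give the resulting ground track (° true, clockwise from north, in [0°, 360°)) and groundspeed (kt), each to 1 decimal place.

Leg 1: track=40.5°, groundspeed=145.1 kt
Leg 2: track=289.6°, groundspeed=153.1 kt
Leg 3: track=191.0°, groundspeed=69.7 kt
Leg 4: track=187.3°, groundspeed=68.6 kt
Leg 5: track=276.4°, groundspeed=138.1 kt

Leg 1: heading 64.7°; drift -24.2° → track 40.5°, groundspeed 145.1 kt
Leg 2: heading 267.5°; drift +22.1° → track 289.6°, groundspeed 153.1 kt
Leg 3: heading 177.4°; drift +13.6° → track 191.0°, groundspeed 69.7 kt
Leg 4: heading 175.3°; drift +12.0° → track 187.3°, groundspeed 68.6 kt
Leg 5: heading 250.7°; drift +25.7° → track 276.4°, groundspeed 138.1 kt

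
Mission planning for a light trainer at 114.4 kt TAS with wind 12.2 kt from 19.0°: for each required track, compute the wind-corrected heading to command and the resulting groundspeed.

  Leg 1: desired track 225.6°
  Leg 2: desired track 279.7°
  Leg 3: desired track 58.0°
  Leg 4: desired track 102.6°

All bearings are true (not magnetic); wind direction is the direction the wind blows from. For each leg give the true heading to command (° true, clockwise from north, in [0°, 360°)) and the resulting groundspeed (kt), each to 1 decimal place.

Leg 1: desired track 225.6°; wind correction +2.7° → command heading 228.3°, groundspeed 125.2 kt
Leg 2: desired track 279.7°; wind correction +6.0° → command heading 285.7°, groundspeed 115.7 kt
Leg 3: desired track 58.0°; wind correction -3.8° → command heading 54.2°, groundspeed 104.7 kt
Leg 4: desired track 102.6°; wind correction -6.1° → command heading 96.5°, groundspeed 112.4 kt

Leg 1: heading=228.3°, groundspeed=125.2 kt
Leg 2: heading=285.7°, groundspeed=115.7 kt
Leg 3: heading=54.2°, groundspeed=104.7 kt
Leg 4: heading=96.5°, groundspeed=112.4 kt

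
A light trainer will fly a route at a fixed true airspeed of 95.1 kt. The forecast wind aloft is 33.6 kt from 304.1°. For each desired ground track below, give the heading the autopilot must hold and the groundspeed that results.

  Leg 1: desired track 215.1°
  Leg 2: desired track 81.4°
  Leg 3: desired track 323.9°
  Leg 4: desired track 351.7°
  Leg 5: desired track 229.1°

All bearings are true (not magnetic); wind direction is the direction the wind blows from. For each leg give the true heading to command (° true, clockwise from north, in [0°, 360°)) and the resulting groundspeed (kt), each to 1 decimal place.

Leg 1: desired track 215.1°; wind correction +20.7° → command heading 235.8°, groundspeed 88.4 kt
Leg 2: desired track 81.4°; wind correction -13.9° → command heading 67.5°, groundspeed 117.0 kt
Leg 3: desired track 323.9°; wind correction -6.9° → command heading 317.0°, groundspeed 62.8 kt
Leg 4: desired track 351.7°; wind correction -15.1° → command heading 336.6°, groundspeed 69.1 kt
Leg 5: desired track 229.1°; wind correction +20.0° → command heading 249.1°, groundspeed 80.7 kt

Leg 1: heading=235.8°, groundspeed=88.4 kt
Leg 2: heading=67.5°, groundspeed=117.0 kt
Leg 3: heading=317.0°, groundspeed=62.8 kt
Leg 4: heading=336.6°, groundspeed=69.1 kt
Leg 5: heading=249.1°, groundspeed=80.7 kt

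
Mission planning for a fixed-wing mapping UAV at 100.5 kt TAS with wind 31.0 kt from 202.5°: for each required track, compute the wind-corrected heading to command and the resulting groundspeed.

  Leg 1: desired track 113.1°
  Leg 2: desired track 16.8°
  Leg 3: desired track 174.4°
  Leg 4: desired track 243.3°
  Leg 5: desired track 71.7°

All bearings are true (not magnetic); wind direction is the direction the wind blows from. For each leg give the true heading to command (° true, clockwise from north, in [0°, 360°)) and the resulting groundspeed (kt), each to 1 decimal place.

Leg 1: desired track 113.1°; wind correction +18.0° → command heading 131.1°, groundspeed 95.3 kt
Leg 2: desired track 16.8°; wind correction -1.8° → command heading 15.0°, groundspeed 131.3 kt
Leg 3: desired track 174.4°; wind correction +8.4° → command heading 182.8°, groundspeed 72.1 kt
Leg 4: desired track 243.3°; wind correction -11.6° → command heading 231.7°, groundspeed 75.0 kt
Leg 5: desired track 71.7°; wind correction +13.5° → command heading 85.2°, groundspeed 118.0 kt

Leg 1: heading=131.1°, groundspeed=95.3 kt
Leg 2: heading=15.0°, groundspeed=131.3 kt
Leg 3: heading=182.8°, groundspeed=72.1 kt
Leg 4: heading=231.7°, groundspeed=75.0 kt
Leg 5: heading=85.2°, groundspeed=118.0 kt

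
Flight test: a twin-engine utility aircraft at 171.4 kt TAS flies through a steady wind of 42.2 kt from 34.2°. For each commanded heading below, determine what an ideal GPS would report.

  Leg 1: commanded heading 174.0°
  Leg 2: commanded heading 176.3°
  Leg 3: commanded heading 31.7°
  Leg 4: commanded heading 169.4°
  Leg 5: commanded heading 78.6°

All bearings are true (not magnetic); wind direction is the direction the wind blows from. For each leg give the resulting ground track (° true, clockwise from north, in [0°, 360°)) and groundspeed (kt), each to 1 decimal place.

Leg 1: heading 174.0°; drift +7.6° → track 181.6°, groundspeed 205.4 kt
Leg 2: heading 176.3°; drift +7.2° → track 183.5°, groundspeed 206.3 kt
Leg 3: heading 31.7°; drift -0.8° → track 30.9°, groundspeed 129.3 kt
Leg 4: heading 169.4°; drift +8.4° → track 177.8°, groundspeed 203.5 kt
Leg 5: heading 78.6°; drift +11.8° → track 90.4°, groundspeed 144.3 kt

Leg 1: track=181.6°, groundspeed=205.4 kt
Leg 2: track=183.5°, groundspeed=206.3 kt
Leg 3: track=30.9°, groundspeed=129.3 kt
Leg 4: track=177.8°, groundspeed=203.5 kt
Leg 5: track=90.4°, groundspeed=144.3 kt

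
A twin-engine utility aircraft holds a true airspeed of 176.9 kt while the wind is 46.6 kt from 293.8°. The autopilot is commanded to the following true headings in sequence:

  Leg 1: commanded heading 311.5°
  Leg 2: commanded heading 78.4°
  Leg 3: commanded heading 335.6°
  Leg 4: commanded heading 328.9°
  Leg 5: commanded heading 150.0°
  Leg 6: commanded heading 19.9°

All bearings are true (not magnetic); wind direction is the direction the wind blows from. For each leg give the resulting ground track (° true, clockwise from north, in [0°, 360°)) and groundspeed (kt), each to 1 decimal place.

Leg 1: heading 311.5°; drift +6.1° → track 317.6°, groundspeed 133.3 kt
Leg 2: heading 78.4°; drift +7.2° → track 85.6°, groundspeed 216.6 kt
Leg 3: heading 335.6°; drift +12.3° → track 347.9°, groundspeed 145.5 kt
Leg 4: heading 328.9°; drift +10.9° → track 339.8°, groundspeed 141.3 kt
Leg 5: heading 150.0°; drift -7.3° → track 142.7°, groundspeed 216.3 kt
Leg 6: heading 19.9°; drift +15.0° → track 34.9°, groundspeed 179.8 kt

Leg 1: track=317.6°, groundspeed=133.3 kt
Leg 2: track=85.6°, groundspeed=216.6 kt
Leg 3: track=347.9°, groundspeed=145.5 kt
Leg 4: track=339.8°, groundspeed=141.3 kt
Leg 5: track=142.7°, groundspeed=216.3 kt
Leg 6: track=34.9°, groundspeed=179.8 kt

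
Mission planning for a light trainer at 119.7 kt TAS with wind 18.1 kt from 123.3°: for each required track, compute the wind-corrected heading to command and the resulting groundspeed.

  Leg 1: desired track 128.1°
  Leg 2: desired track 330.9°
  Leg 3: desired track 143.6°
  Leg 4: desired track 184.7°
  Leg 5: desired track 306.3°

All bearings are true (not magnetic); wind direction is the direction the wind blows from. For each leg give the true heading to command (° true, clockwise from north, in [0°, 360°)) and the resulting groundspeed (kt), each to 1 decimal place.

Leg 1: heading=127.4°, groundspeed=101.7 kt
Leg 2: heading=334.9°, groundspeed=135.4 kt
Leg 3: heading=140.6°, groundspeed=102.6 kt
Leg 4: heading=177.1°, groundspeed=110.0 kt
Leg 5: heading=306.8°, groundspeed=137.8 kt

Leg 1: desired track 128.1°; wind correction -0.7° → command heading 127.4°, groundspeed 101.7 kt
Leg 2: desired track 330.9°; wind correction +4.0° → command heading 334.9°, groundspeed 135.4 kt
Leg 3: desired track 143.6°; wind correction -3.0° → command heading 140.6°, groundspeed 102.6 kt
Leg 4: desired track 184.7°; wind correction -7.6° → command heading 177.1°, groundspeed 110.0 kt
Leg 5: desired track 306.3°; wind correction +0.5° → command heading 306.8°, groundspeed 137.8 kt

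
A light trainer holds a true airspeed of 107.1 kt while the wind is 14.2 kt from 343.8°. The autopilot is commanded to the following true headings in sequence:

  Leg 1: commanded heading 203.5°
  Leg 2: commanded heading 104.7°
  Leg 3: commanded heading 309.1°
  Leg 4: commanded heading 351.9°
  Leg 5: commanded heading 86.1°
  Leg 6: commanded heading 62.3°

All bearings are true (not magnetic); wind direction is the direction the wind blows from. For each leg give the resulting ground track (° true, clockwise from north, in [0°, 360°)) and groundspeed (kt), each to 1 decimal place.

Leg 1: track=199.1°, groundspeed=118.4 kt
Leg 2: track=110.8°, groundspeed=115.0 kt
Leg 3: track=304.3°, groundspeed=95.8 kt
Leg 4: track=353.1°, groundspeed=93.1 kt
Leg 5: track=93.3°, groundspeed=111.0 kt
Leg 6: track=69.9°, groundspeed=105.2 kt

Leg 1: heading 203.5°; drift -4.4° → track 199.1°, groundspeed 118.4 kt
Leg 2: heading 104.7°; drift +6.1° → track 110.8°, groundspeed 115.0 kt
Leg 3: heading 309.1°; drift -4.8° → track 304.3°, groundspeed 95.8 kt
Leg 4: heading 351.9°; drift +1.2° → track 353.1°, groundspeed 93.1 kt
Leg 5: heading 86.1°; drift +7.2° → track 93.3°, groundspeed 111.0 kt
Leg 6: heading 62.3°; drift +7.6° → track 69.9°, groundspeed 105.2 kt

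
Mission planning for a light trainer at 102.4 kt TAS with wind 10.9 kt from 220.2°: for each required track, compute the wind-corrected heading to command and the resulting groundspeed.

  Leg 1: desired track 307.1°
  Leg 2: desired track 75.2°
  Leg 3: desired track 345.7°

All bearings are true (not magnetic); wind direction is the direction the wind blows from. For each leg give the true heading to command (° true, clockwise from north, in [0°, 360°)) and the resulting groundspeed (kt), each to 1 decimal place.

Leg 1: desired track 307.1°; wind correction -6.1° → command heading 301.0°, groundspeed 101.2 kt
Leg 2: desired track 75.2°; wind correction +3.5° → command heading 78.7°, groundspeed 111.1 kt
Leg 3: desired track 345.7°; wind correction -5.0° → command heading 340.7°, groundspeed 108.3 kt

Leg 1: heading=301.0°, groundspeed=101.2 kt
Leg 2: heading=78.7°, groundspeed=111.1 kt
Leg 3: heading=340.7°, groundspeed=108.3 kt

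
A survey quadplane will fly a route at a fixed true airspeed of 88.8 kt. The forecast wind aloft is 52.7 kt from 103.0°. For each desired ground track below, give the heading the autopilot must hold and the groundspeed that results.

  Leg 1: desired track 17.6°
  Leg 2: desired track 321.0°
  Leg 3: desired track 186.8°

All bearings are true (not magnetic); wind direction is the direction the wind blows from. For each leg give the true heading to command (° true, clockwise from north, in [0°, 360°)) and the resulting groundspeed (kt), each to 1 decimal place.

Leg 1: desired track 17.6°; wind correction +36.3° → command heading 53.9°, groundspeed 67.4 kt
Leg 2: desired track 321.0°; wind correction +21.4° → command heading 342.4°, groundspeed 124.2 kt
Leg 3: desired track 186.8°; wind correction -36.2° → command heading 150.6°, groundspeed 66.0 kt

Leg 1: heading=53.9°, groundspeed=67.4 kt
Leg 2: heading=342.4°, groundspeed=124.2 kt
Leg 3: heading=150.6°, groundspeed=66.0 kt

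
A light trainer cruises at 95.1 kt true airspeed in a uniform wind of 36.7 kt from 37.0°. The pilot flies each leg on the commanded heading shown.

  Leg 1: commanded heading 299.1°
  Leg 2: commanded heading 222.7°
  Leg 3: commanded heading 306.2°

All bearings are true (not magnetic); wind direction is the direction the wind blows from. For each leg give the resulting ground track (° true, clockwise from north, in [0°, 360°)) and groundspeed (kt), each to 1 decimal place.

Leg 1: track=279.1°, groundspeed=106.5 kt
Leg 2: track=221.1°, groundspeed=131.7 kt
Leg 3: track=285.2°, groundspeed=102.4 kt

Leg 1: heading 299.1°; drift -20.0° → track 279.1°, groundspeed 106.5 kt
Leg 2: heading 222.7°; drift -1.6° → track 221.1°, groundspeed 131.7 kt
Leg 3: heading 306.2°; drift -21.0° → track 285.2°, groundspeed 102.4 kt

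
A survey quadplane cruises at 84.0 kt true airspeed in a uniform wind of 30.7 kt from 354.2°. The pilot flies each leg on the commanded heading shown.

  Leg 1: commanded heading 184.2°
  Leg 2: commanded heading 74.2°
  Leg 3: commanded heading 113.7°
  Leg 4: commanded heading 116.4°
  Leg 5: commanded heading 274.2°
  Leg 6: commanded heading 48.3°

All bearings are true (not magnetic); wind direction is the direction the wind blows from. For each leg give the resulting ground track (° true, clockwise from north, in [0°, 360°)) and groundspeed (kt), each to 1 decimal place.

Leg 1: track=181.5°, groundspeed=114.4 kt
Leg 2: track=95.2°, groundspeed=84.3 kt
Leg 3: track=128.8°, groundspeed=102.7 kt
Leg 4: track=130.9°, groundspeed=103.7 kt
Leg 5: track=253.2°, groundspeed=84.3 kt
Leg 6: track=68.9°, groundspeed=70.5 kt

Leg 1: heading 184.2°; drift -2.7° → track 181.5°, groundspeed 114.4 kt
Leg 2: heading 74.2°; drift +21.0° → track 95.2°, groundspeed 84.3 kt
Leg 3: heading 113.7°; drift +15.1° → track 128.8°, groundspeed 102.7 kt
Leg 4: heading 116.4°; drift +14.5° → track 130.9°, groundspeed 103.7 kt
Leg 5: heading 274.2°; drift -21.0° → track 253.2°, groundspeed 84.3 kt
Leg 6: heading 48.3°; drift +20.6° → track 68.9°, groundspeed 70.5 kt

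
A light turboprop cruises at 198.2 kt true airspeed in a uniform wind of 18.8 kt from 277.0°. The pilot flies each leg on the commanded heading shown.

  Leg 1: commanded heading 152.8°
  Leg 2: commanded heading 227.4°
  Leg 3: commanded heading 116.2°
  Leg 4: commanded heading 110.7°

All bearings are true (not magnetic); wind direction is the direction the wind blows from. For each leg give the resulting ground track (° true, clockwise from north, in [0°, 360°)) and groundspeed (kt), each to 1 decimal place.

Leg 1: track=148.5°, groundspeed=209.3 kt
Leg 2: track=223.0°, groundspeed=186.6 kt
Leg 3: track=114.6°, groundspeed=216.0 kt
Leg 4: track=109.5°, groundspeed=216.5 kt

Leg 1: heading 152.8°; drift -4.3° → track 148.5°, groundspeed 209.3 kt
Leg 2: heading 227.4°; drift -4.4° → track 223.0°, groundspeed 186.6 kt
Leg 3: heading 116.2°; drift -1.6° → track 114.6°, groundspeed 216.0 kt
Leg 4: heading 110.7°; drift -1.2° → track 109.5°, groundspeed 216.5 kt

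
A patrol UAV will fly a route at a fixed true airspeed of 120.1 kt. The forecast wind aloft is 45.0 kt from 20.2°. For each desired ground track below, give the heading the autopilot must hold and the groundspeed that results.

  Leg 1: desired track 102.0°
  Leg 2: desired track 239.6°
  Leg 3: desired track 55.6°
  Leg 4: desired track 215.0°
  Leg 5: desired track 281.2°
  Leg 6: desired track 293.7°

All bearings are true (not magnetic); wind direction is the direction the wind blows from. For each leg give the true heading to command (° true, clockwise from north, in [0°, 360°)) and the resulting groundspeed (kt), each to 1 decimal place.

Leg 1: heading=80.2°, groundspeed=105.1 kt
Leg 2: heading=253.4°, groundspeed=151.4 kt
Leg 3: heading=43.1°, groundspeed=80.6 kt
Leg 4: heading=220.5°, groundspeed=163.1 kt
Leg 5: heading=302.9°, groundspeed=118.6 kt
Leg 6: heading=315.7°, groundspeed=108.6 kt

Leg 1: desired track 102.0°; wind correction -21.8° → command heading 80.2°, groundspeed 105.1 kt
Leg 2: desired track 239.6°; wind correction +13.8° → command heading 253.4°, groundspeed 151.4 kt
Leg 3: desired track 55.6°; wind correction -12.5° → command heading 43.1°, groundspeed 80.6 kt
Leg 4: desired track 215.0°; wind correction +5.5° → command heading 220.5°, groundspeed 163.1 kt
Leg 5: desired track 281.2°; wind correction +21.7° → command heading 302.9°, groundspeed 118.6 kt
Leg 6: desired track 293.7°; wind correction +22.0° → command heading 315.7°, groundspeed 108.6 kt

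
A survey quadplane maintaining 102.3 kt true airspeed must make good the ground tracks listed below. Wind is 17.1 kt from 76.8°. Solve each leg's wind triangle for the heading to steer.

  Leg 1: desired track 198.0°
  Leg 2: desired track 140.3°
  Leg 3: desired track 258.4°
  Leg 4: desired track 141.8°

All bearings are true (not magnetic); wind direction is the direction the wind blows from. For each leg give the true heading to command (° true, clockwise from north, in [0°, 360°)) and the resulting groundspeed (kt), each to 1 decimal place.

Leg 1: desired track 198.0°; wind correction -8.2° → command heading 189.8°, groundspeed 110.1 kt
Leg 2: desired track 140.3°; wind correction -8.6° → command heading 131.7°, groundspeed 93.5 kt
Leg 3: desired track 258.4°; wind correction +0.3° → command heading 258.7°, groundspeed 119.4 kt
Leg 4: desired track 141.8°; wind correction -8.7° → command heading 133.1°, groundspeed 93.9 kt

Leg 1: heading=189.8°, groundspeed=110.1 kt
Leg 2: heading=131.7°, groundspeed=93.5 kt
Leg 3: heading=258.7°, groundspeed=119.4 kt
Leg 4: heading=133.1°, groundspeed=93.9 kt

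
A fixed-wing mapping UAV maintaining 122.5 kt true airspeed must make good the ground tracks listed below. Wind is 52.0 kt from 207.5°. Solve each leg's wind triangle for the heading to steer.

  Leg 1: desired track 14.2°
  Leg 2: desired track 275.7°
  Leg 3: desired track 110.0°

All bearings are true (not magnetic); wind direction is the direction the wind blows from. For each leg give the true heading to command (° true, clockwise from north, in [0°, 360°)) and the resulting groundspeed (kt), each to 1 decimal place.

Leg 1: desired track 14.2°; wind correction -5.6° → command heading 8.6°, groundspeed 172.5 kt
Leg 2: desired track 275.7°; wind correction -23.2° → command heading 252.5°, groundspeed 93.3 kt
Leg 3: desired track 110.0°; wind correction +24.9° → command heading 134.9°, groundspeed 117.9 kt

Leg 1: heading=8.6°, groundspeed=172.5 kt
Leg 2: heading=252.5°, groundspeed=93.3 kt
Leg 3: heading=134.9°, groundspeed=117.9 kt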